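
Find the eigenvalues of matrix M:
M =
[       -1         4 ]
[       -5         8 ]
λ = 3, 4

Solve det(M - λI) = 0. For a 2×2 matrix the characteristic equation is λ² - (trace)λ + det = 0.
trace(M) = a + d = -1 + 8 = 7.
det(M) = a*d - b*c = (-1)*(8) - (4)*(-5) = -8 + 20 = 12.
Characteristic equation: λ² - (7)λ + (12) = 0.
Discriminant = (7)² - 4*(12) = 49 - 48 = 1.
λ = (7 ± √1) / 2 = (7 ± 1) / 2 = 3, 4.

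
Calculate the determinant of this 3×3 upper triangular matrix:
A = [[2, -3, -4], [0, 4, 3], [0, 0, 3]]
24

The determinant of a triangular matrix is the product of its diagonal entries (the off-diagonal entries above the diagonal do not affect it).
det(A) = (2) * (4) * (3) = 24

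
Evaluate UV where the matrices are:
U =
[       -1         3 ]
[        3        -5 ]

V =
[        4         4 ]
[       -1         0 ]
UV =
[       -7        -4 ]
[       17        12 ]

Matrix multiplication: (UV)[i][j] = sum over k of U[i][k] * V[k][j].
  (UV)[0][0] = (-1)*(4) + (3)*(-1) = -7
  (UV)[0][1] = (-1)*(4) + (3)*(0) = -4
  (UV)[1][0] = (3)*(4) + (-5)*(-1) = 17
  (UV)[1][1] = (3)*(4) + (-5)*(0) = 12
UV =
[       -7        -4 ]
[       17        12 ]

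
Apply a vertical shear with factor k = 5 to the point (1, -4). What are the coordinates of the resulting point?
(1, 1)

Shear matrix for vertical shear with factor k = 5:
[[1, 0], [5, 1]]
Result: (1, -4) → (1, 1)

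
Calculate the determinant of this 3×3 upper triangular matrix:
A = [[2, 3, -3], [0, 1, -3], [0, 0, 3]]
6

The determinant of a triangular matrix is the product of its diagonal entries (the off-diagonal entries above the diagonal do not affect it).
det(A) = (2) * (1) * (3) = 6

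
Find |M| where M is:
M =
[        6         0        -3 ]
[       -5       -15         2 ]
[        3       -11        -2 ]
det(M) = 12

Expand along row 0 (cofactor expansion): det(M) = a*(e*i - f*h) - b*(d*i - f*g) + c*(d*h - e*g), where the 3×3 is [[a, b, c], [d, e, f], [g, h, i]].
Minor M_00 = (-15)*(-2) - (2)*(-11) = 30 + 22 = 52.
Minor M_01 = (-5)*(-2) - (2)*(3) = 10 - 6 = 4.
Minor M_02 = (-5)*(-11) - (-15)*(3) = 55 + 45 = 100.
det(M) = (6)*(52) - (0)*(4) + (-3)*(100) = 312 + 0 - 300 = 12.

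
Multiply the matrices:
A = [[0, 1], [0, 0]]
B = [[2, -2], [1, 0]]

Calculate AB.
[[1, 0], [0, 0]]

Each entry (i,j) of AB = sum over k of A[i][k]*B[k][j].
(AB)[0][0] = (0)*(2) + (1)*(1) = 1
(AB)[0][1] = (0)*(-2) + (1)*(0) = 0
(AB)[1][0] = (0)*(2) + (0)*(1) = 0
(AB)[1][1] = (0)*(-2) + (0)*(0) = 0
AB = [[1, 0], [0, 0]]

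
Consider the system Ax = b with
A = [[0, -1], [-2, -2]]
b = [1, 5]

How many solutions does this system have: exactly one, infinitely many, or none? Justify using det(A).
Exactly one solution

Compute det(A) = (0)*(-2) - (-1)*(-2) = -2.
Because det(A) ≠ 0, A is invertible and Ax = b has a unique solution for every b (here x = A⁻¹ b).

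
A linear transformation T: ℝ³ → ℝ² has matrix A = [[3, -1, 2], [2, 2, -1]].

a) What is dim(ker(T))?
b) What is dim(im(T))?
dim(ker) = 1, dim(im) = 2

The two rows are not scalar multiples of one another (no single k satisfies row 2 = k × row 1), so they are linearly independent.
Thus rank(A) = 2.
dim(im(T)) = rank(A) = 2.
By the rank-nullity theorem applied to T: ℝ³ → ℝ², rank(A) + nullity(A) = 3 (the domain dimension), so dim(ker(T)) = 3 - 2 = 1.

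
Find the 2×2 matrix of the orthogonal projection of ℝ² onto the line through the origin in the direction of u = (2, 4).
[[1/5, 2/5], [2/5, 4/5]]

The orthogonal projection onto the line spanned by a nonzero vector u = (a, b) has matrix P = (u uᵀ) / (uᵀ u) = (1/(a² + b²)) · [[a², ab], [ab, b²]].
Here u = (2, 4), so a² + b² = 4 + 16 = 20.
P = (1/20) · [[4, 8], [8, 16]] = [[1/5, 2/5], [2/5, 4/5]].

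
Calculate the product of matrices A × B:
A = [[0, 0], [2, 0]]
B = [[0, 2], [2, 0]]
[[0, 0], [0, 4]]

Matrix multiplication:
C[0][0] = 0×0 + 0×2 = 0
C[0][1] = 0×2 + 0×0 = 0
C[1][0] = 2×0 + 0×2 = 0
C[1][1] = 2×2 + 0×0 = 4
Result: [[0, 0], [0, 4]]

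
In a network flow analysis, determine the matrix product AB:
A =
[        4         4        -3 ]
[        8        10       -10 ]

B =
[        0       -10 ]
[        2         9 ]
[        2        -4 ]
AB =
[        2         8 ]
[        0        50 ]

Matrix multiplication: (AB)[i][j] = sum over k of A[i][k] * B[k][j].
  (AB)[0][0] = (4)*(0) + (4)*(2) + (-3)*(2) = 2
  (AB)[0][1] = (4)*(-10) + (4)*(9) + (-3)*(-4) = 8
  (AB)[1][0] = (8)*(0) + (10)*(2) + (-10)*(2) = 0
  (AB)[1][1] = (8)*(-10) + (10)*(9) + (-10)*(-4) = 50
AB =
[        2         8 ]
[        0        50 ]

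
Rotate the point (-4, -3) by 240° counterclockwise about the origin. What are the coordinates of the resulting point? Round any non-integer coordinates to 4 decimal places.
(-0.5981, 4.9641)

Rotation matrix R(θ) = [[cos θ, -sin θ], [sin θ, cos θ]]; for θ = 240°:
R = [[-1/2, √3/2], [-√3/2, -1/2]]
Result: R × [-4, -3]ᵀ = [-1/2·-4 + (√3/2)·-3, -√3/2·-4 + (-1/2)·-3]ᵀ = (-0.5981, 4.9641)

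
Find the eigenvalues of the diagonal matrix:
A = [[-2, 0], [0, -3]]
λ₁ = -2, λ₂ = -3

The characteristic polynomial of A is det(A - λI) = (-2 - λ)(-3 - λ) = 0.
The roots are λ = -2 and λ = -3, so the eigenvalues are the diagonal entries.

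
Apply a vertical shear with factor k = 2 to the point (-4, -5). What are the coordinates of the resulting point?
(-4, -13)

Shear matrix for vertical shear with factor k = 2:
[[1, 0], [2, 1]]
Result: (-4, -5) → (-4, -13)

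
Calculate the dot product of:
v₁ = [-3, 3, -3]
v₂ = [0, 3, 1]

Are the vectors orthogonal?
6, No

The dot product is the sum of products of corresponding components.
v₁·v₂ = (-3)*(0) + (3)*(3) + (-3)*(1) = 0 + 9 - 3 = 6.
Two vectors are orthogonal iff their dot product is 0; here the dot product is 6, so the vectors are not orthogonal.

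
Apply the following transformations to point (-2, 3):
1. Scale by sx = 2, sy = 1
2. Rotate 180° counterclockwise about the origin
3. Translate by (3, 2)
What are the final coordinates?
(7, -1)

Step 1: Scale → (-4, 3)
Step 2: Rotate 180° → (4, -3)
Step 3: Translate → (7, -1)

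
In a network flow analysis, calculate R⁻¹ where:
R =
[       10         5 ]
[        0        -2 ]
det(R) = -20
R⁻¹ =
[     1/10       1/4 ]
[        0      -1/2 ]

For a 2×2 matrix R = [[a, b], [c, d]] with det(R) ≠ 0, R⁻¹ = (1/det(R)) * [[d, -b], [-c, a]].
det(R) = (10)*(-2) - (5)*(0) = -20 - 0 = -20.
R⁻¹ = (1/-20) * [[-2, -5], [0, 10]].
Dividing each entry by -20 and reducing:
R⁻¹ =
[     1/10       1/4 ]
[        0      -1/2 ]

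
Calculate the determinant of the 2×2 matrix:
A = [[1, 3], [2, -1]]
-7

For A = [[a, b], [c, d]], det(A) = a*d - b*c.
det(A) = (1)*(-1) - (3)*(2) = -1 - 6 = -7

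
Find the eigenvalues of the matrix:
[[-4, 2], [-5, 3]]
λ = -2 and λ = 1

Characteristic equation: det(A - λI) = 0
λ² - (trace)λ + (det) = 0
λ² - (-1)λ + (-2) = 0
λ² + 1λ - 2 = 0
Solving: λ = -2, 1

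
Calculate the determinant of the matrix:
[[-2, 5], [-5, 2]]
21

For a 2×2 matrix [[a, b], [c, d]], det = ad - bc
det = (-2)(2) - (5)(-5) = -4 - -25 = 21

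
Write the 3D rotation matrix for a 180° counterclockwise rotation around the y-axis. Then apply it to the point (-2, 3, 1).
R = [[-1, 0, 0], [0, 1, 0], [0, 0, -1]]; R·(-2, 3, 1) = (2, 3, -1)

Rotation matrix for 180° around y-axis:
cos(180°) = -1, sin(180°) = 0
R = [[-1, 0, 0], [0, 1, 0], [0, 0, -1]]
Apply to (-2, 3, 1): R·[-2, 3, 1]ᵀ = (2, 3, -1)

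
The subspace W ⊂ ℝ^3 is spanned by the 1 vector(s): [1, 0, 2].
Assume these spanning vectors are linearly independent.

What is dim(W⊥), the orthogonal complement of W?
dim(W⊥) = 2

For any subspace W of ℝ^n, dim(W) + dim(W⊥) = n (the whole-space dimension).
Here the given 1 vectors are linearly independent, so dim(W) = 1.
Thus dim(W⊥) = n - dim(W) = 3 - 1 = 2.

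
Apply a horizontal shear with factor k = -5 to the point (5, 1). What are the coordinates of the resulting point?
(0, 1)

Shear matrix for horizontal shear with factor k = -5:
[[1, -5], [0, 1]]
Result: (5, 1) → (0, 1)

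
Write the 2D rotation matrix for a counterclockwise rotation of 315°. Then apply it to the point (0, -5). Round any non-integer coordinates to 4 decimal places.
R = [[√2/2, √2/2], [-√2/2, √2/2]]; R·(0, -5) = (-3.5355, -3.5355)

Rotation matrix formula: R(θ) = [[cos θ, -sin θ], [sin θ, cos θ]]
For θ = 315°:
cos(315°) = √2/2
sin(315°) = -√2/2
R = [[√2/2, √2/2], [-√2/2, √2/2]]
Apply to (0, -5): [√2/2·0 + (√2/2)·-5, -√2/2·0 + √2/2·-5] = (-3.5355, -3.5355)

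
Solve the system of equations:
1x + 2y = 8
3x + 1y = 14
x = 4, y = 2

Use elimination (row reduction):
Equation 1: 1x + 2y = 8.
Equation 2: 3x + 1y = 14.
Multiply Eq1 by 3 and Eq2 by 1: 3x + 6y = 24;  3x + 1y = 14.
Subtract: (-5)y = -10, so y = 2.
Back-substitute into Eq1: 1x + 2*(2) = 8, so x = 4.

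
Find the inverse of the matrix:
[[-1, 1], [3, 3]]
[[-1/2, 1/6], [1/2, 1/6]]

For [[a,b],[c,d]], inverse = (1/det)·[[d,-b],[-c,a]]
det = -1·3 - 1·3 = -6
Inverse = (1/-6)·[[3, -1], [-3, -1]]
        = [[-1/2, 1/6], [1/2, 1/6]]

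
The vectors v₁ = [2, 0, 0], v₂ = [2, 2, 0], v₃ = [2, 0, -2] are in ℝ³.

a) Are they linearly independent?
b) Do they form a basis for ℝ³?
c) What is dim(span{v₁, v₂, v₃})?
Yes independent, yes basis, dim = 3

Stack v₁, v₂, v₃ as rows of a 3×3 matrix.
[[2, 0, 0]; [2, 2, 0]; [2, 0, -2]] is already lower triangular with nonzero diagonal entries (2, 2, -2), so its determinant is the product of the diagonal entries, det = (2)·(2)·(-2) = -8 ≠ 0, and the rows are linearly independent.
Three linearly independent vectors in ℝ³ form a basis for ℝ³, so dim(span{v₁,v₂,v₃}) = 3.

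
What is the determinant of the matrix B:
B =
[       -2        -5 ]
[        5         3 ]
det(B) = 19

For a 2×2 matrix [[a, b], [c, d]], det = a*d - b*c.
det(B) = (-2)*(3) - (-5)*(5) = -6 + 25 = 19.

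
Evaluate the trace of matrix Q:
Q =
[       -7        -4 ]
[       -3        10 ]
tr(Q) = -7 + 10 = 3

The trace of a square matrix is the sum of its diagonal entries.
Diagonal entries of Q: Q[0][0] = -7, Q[1][1] = 10.
tr(Q) = -7 + 10 = 3.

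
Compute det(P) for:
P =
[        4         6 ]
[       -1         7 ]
det(P) = 34

For a 2×2 matrix [[a, b], [c, d]], det = a*d - b*c.
det(P) = (4)*(7) - (6)*(-1) = 28 + 6 = 34.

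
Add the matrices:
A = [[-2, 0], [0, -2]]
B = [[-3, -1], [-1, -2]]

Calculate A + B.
[[-5, -1], [-1, -4]]

Add corresponding elements:
(-2)+(-3)=-5
(0)+(-1)=-1
(0)+(-1)=-1
(-2)+(-2)=-4
A + B = [[-5, -1], [-1, -4]]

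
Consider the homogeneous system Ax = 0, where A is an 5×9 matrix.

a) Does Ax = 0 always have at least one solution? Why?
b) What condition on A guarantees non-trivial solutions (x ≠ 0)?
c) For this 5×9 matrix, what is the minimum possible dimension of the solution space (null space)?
a) Yes, x = 0 is always a solution. b) When A has linearly dependent columns (rank < n). c) Minimum nullity = 4.

a) x = 0 satisfies A·0 = 0, so the zero vector is always a solution.
b) Non-trivial solutions exist iff the columns of A are linearly dependent, equivalently rank(A) < n (the number of columns).
c) By rank-nullity, rank(A) + nullity(A) = n = 9. Since A has only 5 rows, rank(A) ≤ 5, so nullity(A) ≥ 9 - 5 = 4.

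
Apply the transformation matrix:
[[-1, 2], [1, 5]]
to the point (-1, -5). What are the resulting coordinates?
(-9, -26)

Matrix multiplication:
[[-1, 2], [1, 5]] × [-1, -5]ᵀ
= [-1×-1 + 2×-5, 1×-1 + 5×-5]ᵀ
= [-9.0000, -26.0000]ᵀ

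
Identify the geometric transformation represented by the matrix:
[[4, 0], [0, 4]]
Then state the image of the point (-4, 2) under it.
uniform scaling by factor 4; image of (-4, 2) is (-16, 8)

This is a diagonal matrix with equal entries 4, so it scales both axes by the same factor 4.
The matrix [[4, 0], [0, 4]] represents: uniform scaling by factor 4.
Applying it to (-4, 2): [4·-4 + 0·2, 0·-4 + 4·2] = (-16, 8).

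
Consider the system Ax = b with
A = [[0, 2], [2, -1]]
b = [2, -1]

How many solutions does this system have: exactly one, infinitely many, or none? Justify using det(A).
Exactly one solution

Compute det(A) = (0)*(-1) - (2)*(2) = -4.
Because det(A) ≠ 0, A is invertible and Ax = b has a unique solution for every b (here x = A⁻¹ b).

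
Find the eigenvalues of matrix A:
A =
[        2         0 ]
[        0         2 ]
λ = 2, 2

Solve det(A - λI) = 0. For a 2×2 matrix the characteristic equation is λ² - (trace)λ + det = 0.
trace(A) = a + d = 2 + 2 = 4.
det(A) = a*d - b*c = (2)*(2) - (0)*(0) = 4 - 0 = 4.
Characteristic equation: λ² - (4)λ + (4) = 0.
Discriminant = (4)² - 4*(4) = 16 - 16 = 0.
λ = (4 ± √0) / 2 = (4 ± 0) / 2 = 2, 2.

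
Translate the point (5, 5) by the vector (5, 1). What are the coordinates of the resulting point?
(10, 6)

Translation by (5, 1):
x' = 5 + 5 = 10
y' = 5 + 1 = 6
Homogeneous matrix: [[1, 0, 5], [0, 1, 1], [0, 0, 1]]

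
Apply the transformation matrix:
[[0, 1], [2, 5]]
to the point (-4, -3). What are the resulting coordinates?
(-3, -23)

Matrix multiplication:
[[0, 1], [2, 5]] × [-4, -3]ᵀ
= [0×-4 + 1×-3, 2×-4 + 5×-3]ᵀ
= [-3.0000, -23.0000]ᵀ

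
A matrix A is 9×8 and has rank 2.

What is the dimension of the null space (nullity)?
6

The rank-nullity theorem for an m×n matrix states:
rank(A) + nullity(A) = n (the number of columns).
Here n = 8 and rank(A) = 2, so nullity(A) = 8 - 2 = 6.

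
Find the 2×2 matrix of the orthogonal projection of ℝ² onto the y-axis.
[[0, 0], [0, 1]]

The orthogonal projection onto the line spanned by a nonzero vector u = (a, b) has matrix P = (u uᵀ) / (uᵀ u) = (1/(a² + b²)) · [[a², ab], [ab, b²]].
Here u = (0, 1), so a² + b² = 0 + 1 = 1.
P = (1/1) · [[0, 0], [0, 1]] = [[0, 0], [0, 1]].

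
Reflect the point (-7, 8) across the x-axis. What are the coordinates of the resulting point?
(-7, -8)

Reflection across x-axis: (-7, 8) → (-7, -8)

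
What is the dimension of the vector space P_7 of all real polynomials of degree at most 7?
Dimension = 8

A polynomial of degree at most 7 can be written as a₀ + a₁x + a₂x² + … + a_7x^7, with 8 free coefficients a₀, …, a_7.
The set {1, x, x², …, x^7} is a basis: it spans P_7 (every such polynomial is a linear combination of these) and is linearly independent (a polynomial is zero iff all its coefficients are zero).
Therefore dim(P_7) = 7 + 1 = 8.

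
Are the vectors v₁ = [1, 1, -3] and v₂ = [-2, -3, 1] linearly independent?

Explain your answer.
Yes, linearly independent

Two vectors are linearly dependent iff one is a scalar multiple of the other.
No single scalar k satisfies v₂ = k·v₁ (the ratios of corresponding entries disagree), so v₁ and v₂ are linearly independent.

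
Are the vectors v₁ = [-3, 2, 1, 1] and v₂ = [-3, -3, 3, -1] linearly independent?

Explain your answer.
Yes, linearly independent

Two vectors are linearly dependent iff one is a scalar multiple of the other.
No single scalar k satisfies v₂ = k·v₁ (the ratios of corresponding entries disagree), so v₁ and v₂ are linearly independent.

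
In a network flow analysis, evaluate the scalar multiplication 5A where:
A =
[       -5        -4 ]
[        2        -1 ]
5A =
[      -25       -20 ]
[       10        -5 ]

Scalar multiplication is elementwise: (5A)[i][j] = 5 * A[i][j].
  (5A)[0][0] = 5 * (-5) = -25
  (5A)[0][1] = 5 * (-4) = -20
  (5A)[1][0] = 5 * (2) = 10
  (5A)[1][1] = 5 * (-1) = -5
5A =
[      -25       -20 ]
[       10        -5 ]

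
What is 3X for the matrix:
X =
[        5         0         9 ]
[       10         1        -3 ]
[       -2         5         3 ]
3X =
[       15         0        27 ]
[       30         3        -9 ]
[       -6        15         9 ]

Scalar multiplication is elementwise: (3X)[i][j] = 3 * X[i][j].
  (3X)[0][0] = 3 * (5) = 15
  (3X)[0][1] = 3 * (0) = 0
  (3X)[0][2] = 3 * (9) = 27
  (3X)[1][0] = 3 * (10) = 30
  (3X)[1][1] = 3 * (1) = 3
  (3X)[1][2] = 3 * (-3) = -9
  (3X)[2][0] = 3 * (-2) = -6
  (3X)[2][1] = 3 * (5) = 15
  (3X)[2][2] = 3 * (3) = 9
3X =
[       15         0        27 ]
[       30         3        -9 ]
[       -6        15         9 ]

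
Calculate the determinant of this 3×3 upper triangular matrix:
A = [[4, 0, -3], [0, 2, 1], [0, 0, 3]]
24

The determinant of a triangular matrix is the product of its diagonal entries (the off-diagonal entries above the diagonal do not affect it).
det(A) = (4) * (2) * (3) = 24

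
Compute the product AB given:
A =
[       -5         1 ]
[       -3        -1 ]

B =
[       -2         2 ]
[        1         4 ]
AB =
[       11        -6 ]
[        5       -10 ]

Matrix multiplication: (AB)[i][j] = sum over k of A[i][k] * B[k][j].
  (AB)[0][0] = (-5)*(-2) + (1)*(1) = 11
  (AB)[0][1] = (-5)*(2) + (1)*(4) = -6
  (AB)[1][0] = (-3)*(-2) + (-1)*(1) = 5
  (AB)[1][1] = (-3)*(2) + (-1)*(4) = -10
AB =
[       11        -6 ]
[        5       -10 ]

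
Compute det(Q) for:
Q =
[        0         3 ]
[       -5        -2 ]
det(Q) = 15

For a 2×2 matrix [[a, b], [c, d]], det = a*d - b*c.
det(Q) = (0)*(-2) - (3)*(-5) = 0 + 15 = 15.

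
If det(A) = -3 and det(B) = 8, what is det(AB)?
-24

Use the multiplicative property of determinants: det(AB) = det(A)*det(B).
det(AB) = (-3)*(8) = -24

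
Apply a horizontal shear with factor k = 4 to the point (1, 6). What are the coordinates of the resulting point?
(25, 6)

Shear matrix for horizontal shear with factor k = 4:
[[1, 4], [0, 1]]
Result: (1, 6) → (25, 6)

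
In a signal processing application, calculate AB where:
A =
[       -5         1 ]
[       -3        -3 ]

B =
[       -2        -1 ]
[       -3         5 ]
AB =
[        7        10 ]
[       15       -12 ]

Matrix multiplication: (AB)[i][j] = sum over k of A[i][k] * B[k][j].
  (AB)[0][0] = (-5)*(-2) + (1)*(-3) = 7
  (AB)[0][1] = (-5)*(-1) + (1)*(5) = 10
  (AB)[1][0] = (-3)*(-2) + (-3)*(-3) = 15
  (AB)[1][1] = (-3)*(-1) + (-3)*(5) = -12
AB =
[        7        10 ]
[       15       -12 ]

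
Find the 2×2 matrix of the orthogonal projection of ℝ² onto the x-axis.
[[1, 0], [0, 0]]

The orthogonal projection onto the line spanned by a nonzero vector u = (a, b) has matrix P = (u uᵀ) / (uᵀ u) = (1/(a² + b²)) · [[a², ab], [ab, b²]].
Here u = (1, 0), so a² + b² = 1 + 0 = 1.
P = (1/1) · [[1, 0], [0, 0]] = [[1, 0], [0, 0]].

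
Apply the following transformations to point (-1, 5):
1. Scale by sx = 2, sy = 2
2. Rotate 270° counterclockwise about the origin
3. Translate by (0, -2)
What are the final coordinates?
(10, 0)

Step 1: Scale → (-2, 10)
Step 2: Rotate 270° → (10, 2)
Step 3: Translate → (10, 0)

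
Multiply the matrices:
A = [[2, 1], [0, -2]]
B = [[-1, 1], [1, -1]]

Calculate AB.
[[-1, 1], [-2, 2]]

Each entry (i,j) of AB = sum over k of A[i][k]*B[k][j].
(AB)[0][0] = (2)*(-1) + (1)*(1) = -1
(AB)[0][1] = (2)*(1) + (1)*(-1) = 1
(AB)[1][0] = (0)*(-1) + (-2)*(1) = -2
(AB)[1][1] = (0)*(1) + (-2)*(-1) = 2
AB = [[-1, 1], [-2, 2]]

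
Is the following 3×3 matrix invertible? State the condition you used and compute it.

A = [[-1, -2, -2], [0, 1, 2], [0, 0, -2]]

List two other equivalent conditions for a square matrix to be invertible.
Yes, invertible; det(A) = 2 ≠ 0. Equivalent conditions: rank(A) = 3; Ax = 0 has only the trivial solution; 0 is not an eigenvalue; the columns of A are linearly independent.

To check invertibility, compute det(A).
The given matrix is triangular, so det(A) equals the product of its diagonal entries = 2 ≠ 0.
Since det(A) ≠ 0, A is invertible.
Equivalent conditions for a square matrix A to be invertible:
- rank(A) = 3 (full rank).
- The homogeneous system Ax = 0 has only the trivial solution x = 0.
- 0 is not an eigenvalue of A.
- The columns (equivalently rows) of A are linearly independent.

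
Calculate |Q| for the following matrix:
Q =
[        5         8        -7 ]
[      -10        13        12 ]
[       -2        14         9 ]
det(Q) = 1071

Expand along row 0 (cofactor expansion): det(Q) = a*(e*i - f*h) - b*(d*i - f*g) + c*(d*h - e*g), where the 3×3 is [[a, b, c], [d, e, f], [g, h, i]].
Minor M_00 = (13)*(9) - (12)*(14) = 117 - 168 = -51.
Minor M_01 = (-10)*(9) - (12)*(-2) = -90 + 24 = -66.
Minor M_02 = (-10)*(14) - (13)*(-2) = -140 + 26 = -114.
det(Q) = (5)*(-51) - (8)*(-66) + (-7)*(-114) = -255 + 528 + 798 = 1071.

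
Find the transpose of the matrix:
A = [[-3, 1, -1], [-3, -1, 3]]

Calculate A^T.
[[-3, -3], [1, -1], [-1, 3]]

The transpose sends entry (i,j) to (j,i); rows become columns.
Row 0 of A: [-3, 1, -1] -> column 0 of A^T.
Row 1 of A: [-3, -1, 3] -> column 1 of A^T.
A^T = [[-3, -3], [1, -1], [-1, 3]]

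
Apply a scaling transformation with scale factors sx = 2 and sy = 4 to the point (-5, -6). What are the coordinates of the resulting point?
(-10, -24)

Scaling matrix:
[[2, 0], [0, 4]]
Result: (-5 × 2, -6 × 4) = (-10, -24)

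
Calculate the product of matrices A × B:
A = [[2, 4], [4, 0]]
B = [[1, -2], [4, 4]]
[[18, 12], [4, -8]]

Matrix multiplication:
C[0][0] = 2×1 + 4×4 = 18
C[0][1] = 2×-2 + 4×4 = 12
C[1][0] = 4×1 + 0×4 = 4
C[1][1] = 4×-2 + 0×4 = -8
Result: [[18, 12], [4, -8]]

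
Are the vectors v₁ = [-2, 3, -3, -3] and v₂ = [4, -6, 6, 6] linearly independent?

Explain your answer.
No, linearly dependent (v₂ = -2·v₁)

Check whether there is a scalar k with v₂ = k·v₁.
Comparing components, k = -2 satisfies -2·[-2, 3, -3, -3] = [4, -6, 6, 6].
Since v₂ is a scalar multiple of v₁, the two vectors are linearly dependent.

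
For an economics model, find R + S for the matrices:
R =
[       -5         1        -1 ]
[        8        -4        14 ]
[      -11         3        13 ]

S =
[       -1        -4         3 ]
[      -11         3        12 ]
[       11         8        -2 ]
R + S =
[       -6        -3         2 ]
[       -3        -1        26 ]
[        0        11        11 ]

Matrix addition is elementwise: (R+S)[i][j] = R[i][j] + S[i][j].
  (R+S)[0][0] = (-5) + (-1) = -6
  (R+S)[0][1] = (1) + (-4) = -3
  (R+S)[0][2] = (-1) + (3) = 2
  (R+S)[1][0] = (8) + (-11) = -3
  (R+S)[1][1] = (-4) + (3) = -1
  (R+S)[1][2] = (14) + (12) = 26
  (R+S)[2][0] = (-11) + (11) = 0
  (R+S)[2][1] = (3) + (8) = 11
  (R+S)[2][2] = (13) + (-2) = 11
R + S =
[       -6        -3         2 ]
[       -3        -1        26 ]
[        0        11        11 ]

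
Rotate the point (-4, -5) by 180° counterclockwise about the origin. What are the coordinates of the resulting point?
(4, 5)

Rotation matrix R(θ) = [[cos θ, -sin θ], [sin θ, cos θ]]; for θ = 180°:
R = [[-1, 0], [0, -1]]
Result: R × [-4, -5]ᵀ = [-1·-4 + (0)·-5, 0·-4 + (-1)·-5]ᵀ = (4, 5)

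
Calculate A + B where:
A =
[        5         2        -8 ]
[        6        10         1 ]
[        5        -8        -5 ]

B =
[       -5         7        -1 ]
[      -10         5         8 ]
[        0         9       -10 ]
A + B =
[        0         9        -9 ]
[       -4        15         9 ]
[        5         1       -15 ]

Matrix addition is elementwise: (A+B)[i][j] = A[i][j] + B[i][j].
  (A+B)[0][0] = (5) + (-5) = 0
  (A+B)[0][1] = (2) + (7) = 9
  (A+B)[0][2] = (-8) + (-1) = -9
  (A+B)[1][0] = (6) + (-10) = -4
  (A+B)[1][1] = (10) + (5) = 15
  (A+B)[1][2] = (1) + (8) = 9
  (A+B)[2][0] = (5) + (0) = 5
  (A+B)[2][1] = (-8) + (9) = 1
  (A+B)[2][2] = (-5) + (-10) = -15
A + B =
[        0         9        -9 ]
[       -4        15         9 ]
[        5         1       -15 ]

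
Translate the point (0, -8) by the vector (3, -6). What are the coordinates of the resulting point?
(3, -14)

Translation by (3, -6):
x' = 0 + 3 = 3
y' = -8 + -6 = -14
Homogeneous matrix: [[1, 0, 3], [0, 1, -6], [0, 0, 1]]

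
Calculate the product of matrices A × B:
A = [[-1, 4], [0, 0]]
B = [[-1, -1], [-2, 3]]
[[-7, 13], [0, 0]]

Matrix multiplication:
C[0][0] = -1×-1 + 4×-2 = -7
C[0][1] = -1×-1 + 4×3 = 13
C[1][0] = 0×-1 + 0×-2 = 0
C[1][1] = 0×-1 + 0×3 = 0
Result: [[-7, 13], [0, 0]]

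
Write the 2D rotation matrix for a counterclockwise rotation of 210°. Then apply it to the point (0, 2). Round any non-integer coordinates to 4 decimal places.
R = [[-√3/2, 1/2], [-1/2, -√3/2]]; R·(0, 2) = (1.0000, -1.7321)

Rotation matrix formula: R(θ) = [[cos θ, -sin θ], [sin θ, cos θ]]
For θ = 210°:
cos(210°) = -√3/2
sin(210°) = -1/2
R = [[-√3/2, 1/2], [-1/2, -√3/2]]
Apply to (0, 2): [-√3/2·0 + (1/2)·2, -1/2·0 + -√3/2·2] = (1.0000, -1.7321)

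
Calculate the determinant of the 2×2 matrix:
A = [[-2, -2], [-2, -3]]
2

For A = [[a, b], [c, d]], det(A) = a*d - b*c.
det(A) = (-2)*(-3) - (-2)*(-2) = 6 - 4 = 2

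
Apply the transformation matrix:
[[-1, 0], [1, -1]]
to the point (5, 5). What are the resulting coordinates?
(-5, 0)

Matrix multiplication:
[[-1, 0], [1, -1]] × [5, 5]ᵀ
= [-1×5 + 0×5, 1×5 + -1×5]ᵀ
= [-5.0000, 0.0000]ᵀ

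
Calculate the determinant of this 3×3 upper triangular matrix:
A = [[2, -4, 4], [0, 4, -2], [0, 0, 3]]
24

The determinant of a triangular matrix is the product of its diagonal entries (the off-diagonal entries above the diagonal do not affect it).
det(A) = (2) * (4) * (3) = 24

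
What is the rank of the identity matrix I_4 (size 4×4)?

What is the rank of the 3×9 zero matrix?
rank(I_4) = 4, rank(0) = 0

The identity I_4 has 4 columns that are the standard basis vectors e_1, …, e_4. These are linearly independent, so all 4 columns are pivots and rank(I_4) = 4.
The 3×9 zero matrix has every entry zero, so every row is the zero row and there are no pivots; rank(0) = 0.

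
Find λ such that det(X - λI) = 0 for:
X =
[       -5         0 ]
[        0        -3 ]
λ = -5, -3

Solve det(X - λI) = 0. For a 2×2 matrix the characteristic equation is λ² - (trace)λ + det = 0.
trace(X) = a + d = -5 - 3 = -8.
det(X) = a*d - b*c = (-5)*(-3) - (0)*(0) = 15 - 0 = 15.
Characteristic equation: λ² - (-8)λ + (15) = 0.
Discriminant = (-8)² - 4*(15) = 64 - 60 = 4.
λ = (-8 ± √4) / 2 = (-8 ± 2) / 2 = -5, -3.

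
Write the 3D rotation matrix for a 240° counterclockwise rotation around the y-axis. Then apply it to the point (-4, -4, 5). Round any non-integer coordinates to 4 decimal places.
R = [[-1/2, 0, -√3/2], [0, 1, 0], [√3/2, 0, -1/2]]; R·(-4, -4, 5) = (-2.3301, -4.0000, -5.9641)

Rotation matrix for 240° around y-axis:
cos(240°) = -1/2, sin(240°) = -√3/2
R = [[-1/2, 0, -√3/2], [0, 1, 0], [√3/2, 0, -1/2]]
Apply to (-4, -4, 5): R·[-4, -4, 5]ᵀ = (-2.3301, -4.0000, -5.9641)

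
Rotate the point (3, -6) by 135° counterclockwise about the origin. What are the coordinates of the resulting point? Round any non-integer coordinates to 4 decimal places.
(2.1213, 6.3640)

Rotation matrix R(θ) = [[cos θ, -sin θ], [sin θ, cos θ]]; for θ = 135°:
R = [[-√2/2, -√2/2], [√2/2, -√2/2]]
Result: R × [3, -6]ᵀ = [-√2/2·3 + (-√2/2)·-6, √2/2·3 + (-√2/2)·-6]ᵀ = (2.1213, 6.3640)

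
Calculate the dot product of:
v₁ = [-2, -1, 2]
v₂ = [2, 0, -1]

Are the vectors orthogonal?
-6, No

The dot product is the sum of products of corresponding components.
v₁·v₂ = (-2)*(2) + (-1)*(0) + (2)*(-1) = -4 + 0 - 2 = -6.
Two vectors are orthogonal iff their dot product is 0; here the dot product is -6, so the vectors are not orthogonal.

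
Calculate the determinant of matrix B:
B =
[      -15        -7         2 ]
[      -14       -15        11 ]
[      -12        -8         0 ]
det(B) = -532

Expand along row 0 (cofactor expansion): det(B) = a*(e*i - f*h) - b*(d*i - f*g) + c*(d*h - e*g), where the 3×3 is [[a, b, c], [d, e, f], [g, h, i]].
Minor M_00 = (-15)*(0) - (11)*(-8) = 0 + 88 = 88.
Minor M_01 = (-14)*(0) - (11)*(-12) = 0 + 132 = 132.
Minor M_02 = (-14)*(-8) - (-15)*(-12) = 112 - 180 = -68.
det(B) = (-15)*(88) - (-7)*(132) + (2)*(-68) = -1320 + 924 - 136 = -532.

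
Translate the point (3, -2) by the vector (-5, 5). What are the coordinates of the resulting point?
(-2, 3)

Translation by (-5, 5):
x' = 3 + -5 = -2
y' = -2 + 5 = 3
Homogeneous matrix: [[1, 0, -5], [0, 1, 5], [0, 0, 1]]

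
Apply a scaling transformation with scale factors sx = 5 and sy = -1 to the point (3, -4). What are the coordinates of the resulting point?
(15, 4)

Scaling matrix:
[[5, 0], [0, -1]]
Result: (3 × 5, -4 × -1) = (15, 4)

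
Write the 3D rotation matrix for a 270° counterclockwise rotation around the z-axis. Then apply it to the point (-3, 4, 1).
R = [[0, 1, 0], [-1, 0, 0], [0, 0, 1]]; R·(-3, 4, 1) = (4, 3, 1)

Rotation matrix for 270° around z-axis:
cos(270°) = 0, sin(270°) = -1
R = [[0, 1, 0], [-1, 0, 0], [0, 0, 1]]
Apply to (-3, 4, 1): R·[-3, 4, 1]ᵀ = (4, 3, 1)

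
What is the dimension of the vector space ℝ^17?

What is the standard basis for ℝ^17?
Dimension = 17; standard basis = {e_1, e_2, e_3, …, e_17}

ℝ^17 is the space of 17-tuples of real numbers; its dimension is 17.
The standard basis consists of 17 vectors: e_1, e_2, e_3, …, e_17, where e_i is the vector with 1 in position i and 0 elsewhere.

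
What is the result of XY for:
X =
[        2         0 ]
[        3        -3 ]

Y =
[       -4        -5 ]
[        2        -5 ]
XY =
[       -8       -10 ]
[      -18         0 ]

Matrix multiplication: (XY)[i][j] = sum over k of X[i][k] * Y[k][j].
  (XY)[0][0] = (2)*(-4) + (0)*(2) = -8
  (XY)[0][1] = (2)*(-5) + (0)*(-5) = -10
  (XY)[1][0] = (3)*(-4) + (-3)*(2) = -18
  (XY)[1][1] = (3)*(-5) + (-3)*(-5) = 0
XY =
[       -8       -10 ]
[      -18         0 ]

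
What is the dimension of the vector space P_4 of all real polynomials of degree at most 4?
Dimension = 5

A polynomial of degree at most 4 can be written as a₀ + a₁x + a₂x² + … + a_4x^4, with 5 free coefficients a₀, …, a_4.
The set {1, x, x², …, x^4} is a basis: it spans P_4 (every such polynomial is a linear combination of these) and is linearly independent (a polynomial is zero iff all its coefficients are zero).
Therefore dim(P_4) = 4 + 1 = 5.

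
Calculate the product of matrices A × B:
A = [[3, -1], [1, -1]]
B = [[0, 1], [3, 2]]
[[-3, 1], [-3, -1]]

Matrix multiplication:
C[0][0] = 3×0 + -1×3 = -3
C[0][1] = 3×1 + -1×2 = 1
C[1][0] = 1×0 + -1×3 = -3
C[1][1] = 1×1 + -1×2 = -1
Result: [[-3, 1], [-3, -1]]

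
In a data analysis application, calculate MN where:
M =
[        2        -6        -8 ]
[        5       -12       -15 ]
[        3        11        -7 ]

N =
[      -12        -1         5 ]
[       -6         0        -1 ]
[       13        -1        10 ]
MN =
[      -92         6       -64 ]
[     -183        10      -113 ]
[     -193         4       -66 ]

Matrix multiplication: (MN)[i][j] = sum over k of M[i][k] * N[k][j].
  (MN)[0][0] = (2)*(-12) + (-6)*(-6) + (-8)*(13) = -92
  (MN)[0][1] = (2)*(-1) + (-6)*(0) + (-8)*(-1) = 6
  (MN)[0][2] = (2)*(5) + (-6)*(-1) + (-8)*(10) = -64
  (MN)[1][0] = (5)*(-12) + (-12)*(-6) + (-15)*(13) = -183
  (MN)[1][1] = (5)*(-1) + (-12)*(0) + (-15)*(-1) = 10
  (MN)[1][2] = (5)*(5) + (-12)*(-1) + (-15)*(10) = -113
  (MN)[2][0] = (3)*(-12) + (11)*(-6) + (-7)*(13) = -193
  (MN)[2][1] = (3)*(-1) + (11)*(0) + (-7)*(-1) = 4
  (MN)[2][2] = (3)*(5) + (11)*(-1) + (-7)*(10) = -66
MN =
[      -92         6       -64 ]
[     -183        10      -113 ]
[     -193         4       -66 ]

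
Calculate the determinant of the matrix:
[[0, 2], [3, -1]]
-6

For a 2×2 matrix [[a, b], [c, d]], det = ad - bc
det = (0)(-1) - (2)(3) = 0 - 6 = -6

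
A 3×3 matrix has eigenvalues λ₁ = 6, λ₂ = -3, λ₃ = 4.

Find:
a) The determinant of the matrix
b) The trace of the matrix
det = -72, trace = 7

Two standard eigenvalue identities:
- det(A) equals the product of the eigenvalues (counted with multiplicity).
- trace(A) equals the sum of the eigenvalues.
det(A) = (6)*(-3)*(4) = -72.
trace(A) = 6 - 3 + 4 = 7.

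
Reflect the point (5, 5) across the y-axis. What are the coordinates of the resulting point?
(-5, 5)

Reflection across y-axis: (5, 5) → (-5, 5)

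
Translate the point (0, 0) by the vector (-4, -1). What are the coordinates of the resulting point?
(-4, -1)

Translation by (-4, -1):
x' = 0 + -4 = -4
y' = 0 + -1 = -1
Homogeneous matrix: [[1, 0, -4], [0, 1, -1], [0, 0, 1]]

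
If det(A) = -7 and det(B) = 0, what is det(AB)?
0

Use the multiplicative property of determinants: det(AB) = det(A)*det(B).
det(AB) = (-7)*(0) = 0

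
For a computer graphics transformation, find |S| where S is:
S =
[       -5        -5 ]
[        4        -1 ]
det(S) = 25

For a 2×2 matrix [[a, b], [c, d]], det = a*d - b*c.
det(S) = (-5)*(-1) - (-5)*(4) = 5 + 20 = 25.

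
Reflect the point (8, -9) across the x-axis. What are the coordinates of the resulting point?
(8, 9)

Reflection across x-axis: (8, -9) → (8, 9)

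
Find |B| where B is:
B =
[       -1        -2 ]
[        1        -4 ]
det(B) = 6

For a 2×2 matrix [[a, b], [c, d]], det = a*d - b*c.
det(B) = (-1)*(-4) - (-2)*(1) = 4 + 2 = 6.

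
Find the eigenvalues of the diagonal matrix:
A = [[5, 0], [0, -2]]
λ₁ = 5, λ₂ = -2

The characteristic polynomial of A is det(A - λI) = (5 - λ)(-2 - λ) = 0.
The roots are λ = 5 and λ = -2, so the eigenvalues are the diagonal entries.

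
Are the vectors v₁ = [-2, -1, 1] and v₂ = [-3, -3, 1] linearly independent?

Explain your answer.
Yes, linearly independent

Two vectors are linearly dependent iff one is a scalar multiple of the other.
No single scalar k satisfies v₂ = k·v₁ (the ratios of corresponding entries disagree), so v₁ and v₂ are linearly independent.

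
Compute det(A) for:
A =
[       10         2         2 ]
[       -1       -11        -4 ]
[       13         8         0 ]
det(A) = 486

Expand along row 0 (cofactor expansion): det(A) = a*(e*i - f*h) - b*(d*i - f*g) + c*(d*h - e*g), where the 3×3 is [[a, b, c], [d, e, f], [g, h, i]].
Minor M_00 = (-11)*(0) - (-4)*(8) = 0 + 32 = 32.
Minor M_01 = (-1)*(0) - (-4)*(13) = 0 + 52 = 52.
Minor M_02 = (-1)*(8) - (-11)*(13) = -8 + 143 = 135.
det(A) = (10)*(32) - (2)*(52) + (2)*(135) = 320 - 104 + 270 = 486.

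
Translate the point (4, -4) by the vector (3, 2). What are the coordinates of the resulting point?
(7, -2)

Translation by (3, 2):
x' = 4 + 3 = 7
y' = -4 + 2 = -2
Homogeneous matrix: [[1, 0, 3], [0, 1, 2], [0, 0, 1]]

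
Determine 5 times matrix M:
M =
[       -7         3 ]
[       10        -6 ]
5M =
[      -35        15 ]
[       50       -30 ]

Scalar multiplication is elementwise: (5M)[i][j] = 5 * M[i][j].
  (5M)[0][0] = 5 * (-7) = -35
  (5M)[0][1] = 5 * (3) = 15
  (5M)[1][0] = 5 * (10) = 50
  (5M)[1][1] = 5 * (-6) = -30
5M =
[      -35        15 ]
[       50       -30 ]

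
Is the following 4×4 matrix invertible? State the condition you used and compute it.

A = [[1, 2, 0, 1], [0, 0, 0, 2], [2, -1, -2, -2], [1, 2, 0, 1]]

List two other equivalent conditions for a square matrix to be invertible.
No, not invertible; det(A) = 0 (two rows are equal, so the rows are linearly dependent). Equivalent conditions (failing for this A): rank(A) < 4; Ax = 0 has non-trivial solutions; 0 is an eigenvalue; the columns are linearly dependent.

To check invertibility, compute det(A).
In this matrix, row 0 and the last row are identical, so one row is a scalar multiple of another and the rows are linearly dependent.
A matrix with linearly dependent rows has det = 0 and is not invertible.
Equivalent failed conditions:
- rank(A) < 4.
- Ax = 0 has non-trivial solutions.
- 0 is an eigenvalue.
- The columns are linearly dependent.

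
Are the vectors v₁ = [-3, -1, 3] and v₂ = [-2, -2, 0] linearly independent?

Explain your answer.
Yes, linearly independent

Two vectors are linearly dependent iff one is a scalar multiple of the other.
No single scalar k satisfies v₂ = k·v₁ (the ratios of corresponding entries disagree), so v₁ and v₂ are linearly independent.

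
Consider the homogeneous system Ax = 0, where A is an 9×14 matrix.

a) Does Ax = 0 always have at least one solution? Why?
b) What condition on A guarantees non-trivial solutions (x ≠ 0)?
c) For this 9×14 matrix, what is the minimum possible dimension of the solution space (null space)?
a) Yes, x = 0 is always a solution. b) When A has linearly dependent columns (rank < n). c) Minimum nullity = 5.

a) x = 0 satisfies A·0 = 0, so the zero vector is always a solution.
b) Non-trivial solutions exist iff the columns of A are linearly dependent, equivalently rank(A) < n (the number of columns).
c) By rank-nullity, rank(A) + nullity(A) = n = 14. Since A has only 9 rows, rank(A) ≤ 9, so nullity(A) ≥ 14 - 9 = 5.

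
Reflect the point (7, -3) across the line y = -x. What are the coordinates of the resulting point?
(3, -7)

Reflection across line y = -x: (7, -3) → (3, -7)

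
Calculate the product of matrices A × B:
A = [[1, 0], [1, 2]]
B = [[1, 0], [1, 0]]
[[1, 0], [3, 0]]

Matrix multiplication:
C[0][0] = 1×1 + 0×1 = 1
C[0][1] = 1×0 + 0×0 = 0
C[1][0] = 1×1 + 2×1 = 3
C[1][1] = 1×0 + 2×0 = 0
Result: [[1, 0], [3, 0]]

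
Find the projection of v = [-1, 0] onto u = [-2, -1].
[-4/5, -2/5]

The projection of v onto u is proj_u(v) = ((v·u) / (u·u)) · u.
v·u = (-1)*(-2) + (0)*(-1) = 2.
u·u = (-2)*(-2) + (-1)*(-1) = 5.
coefficient = 2 / 5 = 2/5.
proj_u(v) = 2/5 · [-2, -1] = [-4/5, -2/5].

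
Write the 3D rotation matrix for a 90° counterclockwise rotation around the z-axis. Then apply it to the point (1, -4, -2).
R = [[0, -1, 0], [1, 0, 0], [0, 0, 1]]; R·(1, -4, -2) = (4, 1, -2)

Rotation matrix for 90° around z-axis:
cos(90°) = 0, sin(90°) = 1
R = [[0, -1, 0], [1, 0, 0], [0, 0, 1]]
Apply to (1, -4, -2): R·[1, -4, -2]ᵀ = (4, 1, -2)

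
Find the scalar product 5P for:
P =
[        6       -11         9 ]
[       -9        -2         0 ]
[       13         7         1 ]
5P =
[       30       -55        45 ]
[      -45       -10         0 ]
[       65        35         5 ]

Scalar multiplication is elementwise: (5P)[i][j] = 5 * P[i][j].
  (5P)[0][0] = 5 * (6) = 30
  (5P)[0][1] = 5 * (-11) = -55
  (5P)[0][2] = 5 * (9) = 45
  (5P)[1][0] = 5 * (-9) = -45
  (5P)[1][1] = 5 * (-2) = -10
  (5P)[1][2] = 5 * (0) = 0
  (5P)[2][0] = 5 * (13) = 65
  (5P)[2][1] = 5 * (7) = 35
  (5P)[2][2] = 5 * (1) = 5
5P =
[       30       -55        45 ]
[      -45       -10         0 ]
[       65        35         5 ]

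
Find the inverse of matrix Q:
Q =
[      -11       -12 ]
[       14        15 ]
det(Q) = 3
Q⁻¹ =
[        5         4 ]
[    -14/3     -11/3 ]

For a 2×2 matrix Q = [[a, b], [c, d]] with det(Q) ≠ 0, Q⁻¹ = (1/det(Q)) * [[d, -b], [-c, a]].
det(Q) = (-11)*(15) - (-12)*(14) = -165 + 168 = 3.
Q⁻¹ = (1/3) * [[15, 12], [-14, -11]].
Dividing each entry by 3 and reducing:
Q⁻¹ =
[        5         4 ]
[    -14/3     -11/3 ]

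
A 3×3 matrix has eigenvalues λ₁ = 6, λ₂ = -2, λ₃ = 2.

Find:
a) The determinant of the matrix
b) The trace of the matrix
det = -24, trace = 6

Two standard eigenvalue identities:
- det(A) equals the product of the eigenvalues (counted with multiplicity).
- trace(A) equals the sum of the eigenvalues.
det(A) = (6)*(-2)*(2) = -24.
trace(A) = 6 - 2 + 2 = 6.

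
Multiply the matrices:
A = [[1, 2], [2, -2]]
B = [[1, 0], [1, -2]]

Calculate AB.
[[3, -4], [0, 4]]

Each entry (i,j) of AB = sum over k of A[i][k]*B[k][j].
(AB)[0][0] = (1)*(1) + (2)*(1) = 3
(AB)[0][1] = (1)*(0) + (2)*(-2) = -4
(AB)[1][0] = (2)*(1) + (-2)*(1) = 0
(AB)[1][1] = (2)*(0) + (-2)*(-2) = 4
AB = [[3, -4], [0, 4]]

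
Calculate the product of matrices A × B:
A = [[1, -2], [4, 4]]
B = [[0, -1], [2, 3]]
[[-4, -7], [8, 8]]

Matrix multiplication:
C[0][0] = 1×0 + -2×2 = -4
C[0][1] = 1×-1 + -2×3 = -7
C[1][0] = 4×0 + 4×2 = 8
C[1][1] = 4×-1 + 4×3 = 8
Result: [[-4, -7], [8, 8]]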